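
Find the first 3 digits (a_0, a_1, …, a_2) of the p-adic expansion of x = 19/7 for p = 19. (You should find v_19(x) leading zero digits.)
(a_0, …, a_2) = (0, 11, 13)

v_19(19/7) = 1, so a_0 = ... = a_0 = 0. Factor out: x = 19^1 · u with u = 1/7 a unit in ℤ_19. Expand u iteratively via a_{v+i} = u_i mod 19, u_{i+1} = (u_i − a_{v+i})/19:
  u_0 = 1/7;  a_1 = 11;  u_1 = (u_0 − 11)/19 = -4/7
  u_1 = -4/7;  a_2 = 13;  u_2 = (u_1 − 13)/19 = -5/7
Digits: (0, 11, 13).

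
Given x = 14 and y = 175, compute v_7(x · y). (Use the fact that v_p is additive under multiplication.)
v_7(2450) = 2

v_p(x) = 1 (factor: 14 = 7^1 · 2); v_p(y) = 1 (factor: 175 = 7^1 · 25). Additivity: v_p(xy) = v_p(x) + v_p(y) = 1 + 1 = 2. (Direct check: xy = 2450 = 7^2 · (50).)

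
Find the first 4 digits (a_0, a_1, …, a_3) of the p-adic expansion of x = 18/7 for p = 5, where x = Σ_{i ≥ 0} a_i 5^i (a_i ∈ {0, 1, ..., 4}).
(a_0, …, a_3) = (4, 4, 2, 3)

v_5(18/7) = 0 (numerator and denominator both coprime to 5), so x ∈ ℤ_5^×. Compute digits iteratively via a_i = x_i mod 5, x_{i+1} = (x_i − a_i)/5, with x_0 = x:
  x_0 = 18/7;  a_0 = 4;  x_1 = (x_0 − 4)/5 = -2/7
  x_1 = -2/7;  a_1 = 4;  x_2 = (x_1 − 4)/5 = -6/7
  x_2 = -6/7;  a_2 = 2;  x_3 = (x_2 − 2)/5 = -4/7
  x_3 = -4/7;  a_3 = 3;  x_4 = (x_3 − 3)/5 = -5/7
Digits: (4, 4, 2, 3).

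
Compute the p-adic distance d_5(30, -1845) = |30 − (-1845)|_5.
d_5(30, -1845) = 1/625

Step 1 — x − y = 30 − (-1845) = 1875. Step 2 — v_5(1875) = 4 (factor: 1875 = (5^4 · 3); the sign does not affect v_p). Step 3 — |x − y|_5 = 5^{-4} = 1/625.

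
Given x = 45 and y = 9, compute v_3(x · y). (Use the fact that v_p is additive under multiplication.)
v_3(405) = 4

v_p(x) = 2 (factor: 45 = 3^2 · 5); v_p(y) = 2 (factor: 9 = 3^2 · 1). Additivity: v_p(xy) = v_p(x) + v_p(y) = 2 + 2 = 4. (Direct check: xy = 405 = 3^4 · (5).)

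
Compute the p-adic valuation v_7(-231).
v_7(-231) = 1

v_7(n) is the largest exponent k such that 7^k divides n. Factor out: -231 = -7^1 · 33. (Sign doesn't affect v_p.) So v_7(-231) = 1.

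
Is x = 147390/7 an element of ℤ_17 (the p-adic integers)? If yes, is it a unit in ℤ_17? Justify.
x ∈ ℤ_17 but not a unit; v_17(x) = 3 > 0

ℤ_17 = {x ∈ ℚ_17 : v_17(x) ≥ 0} and ℤ_17^× = {x ∈ ℤ_17 : v_17(x) = 0}. Here v_17(147390/7) = v_17(num) − v_17(den) = 3; compare against these criteria.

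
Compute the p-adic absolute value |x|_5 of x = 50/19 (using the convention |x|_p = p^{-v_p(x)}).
|50/19|_5 = 1/25

Step 1 — compute v_5(x) by factoring powers of 5 out of the numerator and denominator: v_5(50/19) = 2. Step 2 — apply |x|_p = p^{-v_p(x)} = 5^{-2} = 1/25.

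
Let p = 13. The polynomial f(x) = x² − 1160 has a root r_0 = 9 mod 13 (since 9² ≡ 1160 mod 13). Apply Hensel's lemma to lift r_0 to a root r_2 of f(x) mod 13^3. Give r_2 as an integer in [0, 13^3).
r_2 = 1036 (mod 2197)

Hensel's recurrence: r_{i+1} = r_i − f(r_i)·(f′(r_i))^{-1} mod 13^{i+2}, with f′(x) = 2x. Iterate:
  r_0 = 9 (mod 13)
  r_1 = 22 (mod 169)
  r_2 = 1036 (mod 2197)
Final: r_2 = 1036, and one checks f(r_2) ≡ 0 mod 13^3.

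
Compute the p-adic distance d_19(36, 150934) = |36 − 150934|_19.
d_19(36, 150934) = 1/6859

Step 1 — x − y = 36 − 150934 = -150898. Step 2 — v_19(-150898) = 3 (factor: -150898 = −(19^3 · 22); the sign does not affect v_p). Step 3 — |x − y|_19 = 19^{-3} = 1/6859.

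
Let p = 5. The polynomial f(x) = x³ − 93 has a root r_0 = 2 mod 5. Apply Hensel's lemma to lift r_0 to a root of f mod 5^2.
r_1 = 7 (mod 25)

Hensel: r_{i+1} = r_i − f(r_i)/f′(r_i) mod 5^{i+2}, where f′(x) = 3x². Iterate:
  r_0 = 2 (mod 5)
  r_1 = 7 (mod 25)
Final: r = 7 with f(r) ≡ 0 mod 5^2.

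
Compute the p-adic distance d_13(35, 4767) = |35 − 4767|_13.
d_13(35, 4767) = 1/169

Step 1 — x − y = 35 − 4767 = -4732. Step 2 — v_13(-4732) = 2 (factor: -4732 = −(13^2 · 28); the sign does not affect v_p). Step 3 — |x − y|_13 = 13^{-2} = 1/169.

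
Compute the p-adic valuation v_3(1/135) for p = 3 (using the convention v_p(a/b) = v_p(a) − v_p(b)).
v_3(1/135) = -3

Factor powers of 3 from the numerator and denominator of the reduced fraction: 1 = 3^0 · 1 and 135 = 3^3 · 5. Apply v_p(a/b) = v_p(a) − v_p(b): v_3(1/135) = 0 − 3 = -3.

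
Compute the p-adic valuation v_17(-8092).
v_17(-8092) = 2

v_17(n) is the largest exponent k such that 17^k divides n. Factor out: -8092 = -17^2 · 28. (Sign doesn't affect v_p.) So v_17(-8092) = 2.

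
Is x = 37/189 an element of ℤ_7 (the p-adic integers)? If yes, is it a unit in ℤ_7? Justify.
x ∉ ℤ_7 (v_7(x) = -1 < 0)

ℤ_7 = {x ∈ ℚ_7 : v_7(x) ≥ 0} and ℤ_7^× = {x ∈ ℤ_7 : v_7(x) = 0}. Here v_7(37/189) = v_7(num) − v_7(den) = -1; compare against these criteria.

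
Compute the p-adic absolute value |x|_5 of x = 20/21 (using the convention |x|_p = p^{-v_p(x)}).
|20/21|_5 = 1/5

Step 1 — compute v_5(x) by factoring powers of 5 out of the numerator and denominator: v_5(20/21) = 1. Step 2 — apply |x|_p = p^{-v_p(x)} = 5^{-1} = 1/5.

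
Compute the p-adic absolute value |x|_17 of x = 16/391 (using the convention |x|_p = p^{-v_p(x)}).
|16/391|_17 = 17

Step 1 — compute v_17(x) by factoring powers of 17 out of the numerator and denominator: v_17(16/391) = -1. Step 2 — apply |x|_p = p^{-v_p(x)} = 17^{1} = 17.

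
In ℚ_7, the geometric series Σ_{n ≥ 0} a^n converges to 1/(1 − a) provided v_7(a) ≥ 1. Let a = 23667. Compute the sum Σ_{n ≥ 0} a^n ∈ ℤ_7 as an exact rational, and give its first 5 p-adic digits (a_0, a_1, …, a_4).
Σ a^n = 1/(1 − a) = -1/23666;  first 5 digits = (1, 0, 0, 6, 2)

v_7(a) = 3 ≥ 1, so the series converges in ℤ_7 to 1/(1 − a) = 1/(1 − 23667) = -1/23666. Expand this rational in ℤ_7: compute digits iteratively via d_i = x_i mod 7, x_{i+1} = (x_i − d_i)/7. The first 5 digits are (1, 0, 0, 6, 2).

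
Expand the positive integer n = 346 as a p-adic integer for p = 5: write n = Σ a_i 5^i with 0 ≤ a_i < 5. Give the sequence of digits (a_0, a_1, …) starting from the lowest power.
(a_0, a_1, …) = (1, 4, 3, 2)

Repeated division by 5 gives the digits low-to-high: 346 = 1 + 4·5^1 + 3·5^2 + 2·5^3. Digit sequence: (1, 4, 3, 2).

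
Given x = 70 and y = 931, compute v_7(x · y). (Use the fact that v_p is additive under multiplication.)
v_7(65170) = 3

v_p(x) = 1 (factor: 70 = 7^1 · 10); v_p(y) = 2 (factor: 931 = 7^2 · 19). Additivity: v_p(xy) = v_p(x) + v_p(y) = 1 + 2 = 3. (Direct check: xy = 65170 = 7^3 · (190).)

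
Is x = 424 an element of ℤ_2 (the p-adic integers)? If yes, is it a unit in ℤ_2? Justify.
x ∈ ℤ_2 but not a unit; v_2(x) = 3 > 0

ℤ_2 = {x ∈ ℚ_2 : v_2(x) ≥ 0} and ℤ_2^× = {x ∈ ℤ_2 : v_2(x) = 0}. Here v_2(424) = v_2(num) − v_2(den) = 3; compare against these criteria.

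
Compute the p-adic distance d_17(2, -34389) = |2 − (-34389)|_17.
d_17(2, -34389) = 1/4913

Step 1 — x − y = 2 − (-34389) = 34391. Step 2 — v_17(34391) = 3 (factor: 34391 = (17^3 · 7); the sign does not affect v_p). Step 3 — |x − y|_17 = 17^{-3} = 1/4913.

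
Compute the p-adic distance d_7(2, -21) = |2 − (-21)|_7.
d_7(2, -21) = 1

Step 1 — x − y = 2 − (-21) = 23. Step 2 — v_7(23) = 0 (factor: 23 = (7^0 · 23); the sign does not affect v_p). Step 3 — |x − y|_7 = 7^{0} = 1.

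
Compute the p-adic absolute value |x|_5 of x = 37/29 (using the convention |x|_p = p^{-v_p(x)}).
|37/29|_5 = 1

Step 1 — compute v_5(x) by factoring powers of 5 out of the numerator and denominator: v_5(37/29) = 0. Step 2 — apply |x|_p = p^{-v_p(x)} = 5^{0} = 1.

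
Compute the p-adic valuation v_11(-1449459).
v_11(-1449459) = 5

v_11(n) is the largest exponent k such that 11^k divides n. Factor out: -1449459 = -11^5 · 9. (Sign doesn't affect v_p.) So v_11(-1449459) = 5.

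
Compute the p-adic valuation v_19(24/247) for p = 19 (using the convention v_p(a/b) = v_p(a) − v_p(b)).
v_19(24/247) = -1

Factor powers of 19 from the numerator and denominator of the reduced fraction: 24 = 19^0 · 24 and 247 = 19^1 · 13. Apply v_p(a/b) = v_p(a) − v_p(b): v_19(24/247) = 0 − 1 = -1.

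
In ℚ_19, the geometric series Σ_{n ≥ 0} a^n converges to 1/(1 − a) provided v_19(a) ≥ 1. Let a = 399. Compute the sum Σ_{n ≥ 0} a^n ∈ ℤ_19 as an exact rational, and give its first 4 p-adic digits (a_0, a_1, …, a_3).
Σ a^n = 1/(1 − a) = -1/398;  first 4 digits = (1, 2, 5, 12)

v_19(a) = 1 ≥ 1, so the series converges in ℤ_19 to 1/(1 − a) = 1/(1 − 399) = -1/398. Expand this rational in ℤ_19: compute digits iteratively via d_i = x_i mod 19, x_{i+1} = (x_i − d_i)/19. The first 4 digits are (1, 2, 5, 12).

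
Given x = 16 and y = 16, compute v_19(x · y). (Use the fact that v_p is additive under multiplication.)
v_19(256) = 0

v_p(x) = 0 (factor: 16 = 19^0 · 16); v_p(y) = 0 (factor: 16 = 19^0 · 16). Additivity: v_p(xy) = v_p(x) + v_p(y) = 0 + 0 = 0. (Direct check: xy = 256 = 19^0 · (256).)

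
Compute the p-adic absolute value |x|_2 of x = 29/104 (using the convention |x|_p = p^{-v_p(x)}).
|29/104|_2 = 8

Step 1 — compute v_2(x) by factoring powers of 2 out of the numerator and denominator: v_2(29/104) = -3. Step 2 — apply |x|_p = p^{-v_p(x)} = 2^{3} = 8.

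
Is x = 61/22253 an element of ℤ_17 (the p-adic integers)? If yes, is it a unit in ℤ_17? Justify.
x ∉ ℤ_17 (v_17(x) = -2 < 0)

ℤ_17 = {x ∈ ℚ_17 : v_17(x) ≥ 0} and ℤ_17^× = {x ∈ ℤ_17 : v_17(x) = 0}. Here v_17(61/22253) = v_17(num) − v_17(den) = -2; compare against these criteria.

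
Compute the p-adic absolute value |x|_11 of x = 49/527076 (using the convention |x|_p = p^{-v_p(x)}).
|49/527076|_11 = 14641

Step 1 — compute v_11(x) by factoring powers of 11 out of the numerator and denominator: v_11(49/527076) = -4. Step 2 — apply |x|_p = p^{-v_p(x)} = 11^{4} = 14641.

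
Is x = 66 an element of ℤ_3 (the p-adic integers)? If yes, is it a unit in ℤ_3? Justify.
x ∈ ℤ_3 but not a unit; v_3(x) = 1 > 0

ℤ_3 = {x ∈ ℚ_3 : v_3(x) ≥ 0} and ℤ_3^× = {x ∈ ℤ_3 : v_3(x) = 0}. Here v_3(66) = v_3(num) − v_3(den) = 1; compare against these criteria.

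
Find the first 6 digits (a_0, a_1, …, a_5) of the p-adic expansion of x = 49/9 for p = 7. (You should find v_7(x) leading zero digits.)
(a_0, …, a_5) = (0, 0, 4, 1, 6, 3)

v_7(49/9) = 2, so a_0 = ... = a_1 = 0. Factor out: x = 7^2 · u with u = 1/9 a unit in ℤ_7. Expand u iteratively via a_{v+i} = u_i mod 7, u_{i+1} = (u_i − a_{v+i})/7:
  u_0 = 1/9;  a_2 = 4;  u_1 = (u_0 − 4)/7 = -5/9
  u_1 = -5/9;  a_3 = 1;  u_2 = (u_1 − 1)/7 = -2/9
  u_2 = -2/9;  a_4 = 6;  u_3 = (u_2 − 6)/7 = -8/9
  u_3 = -8/9;  a_5 = 3;  u_4 = (u_3 − 3)/7 = -5/9
Digits: (0, 0, 4, 1, 6, 3).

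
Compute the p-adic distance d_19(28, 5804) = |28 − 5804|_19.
d_19(28, 5804) = 1/361

Step 1 — x − y = 28 − 5804 = -5776. Step 2 — v_19(-5776) = 2 (factor: -5776 = −(19^2 · 16); the sign does not affect v_p). Step 3 — |x − y|_19 = 19^{-2} = 1/361.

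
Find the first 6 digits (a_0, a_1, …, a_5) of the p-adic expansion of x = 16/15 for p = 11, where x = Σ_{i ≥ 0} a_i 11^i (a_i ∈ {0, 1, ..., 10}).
(a_0, …, a_5) = (4, 10, 2, 10, 2, 10)

v_11(16/15) = 0 (numerator and denominator both coprime to 11), so x ∈ ℤ_11^×. Compute digits iteratively via a_i = x_i mod 11, x_{i+1} = (x_i − a_i)/11, with x_0 = x:
  x_0 = 16/15;  a_0 = 4;  x_1 = (x_0 − 4)/11 = -4/15
  x_1 = -4/15;  a_1 = 10;  x_2 = (x_1 − 10)/11 = -14/15
  x_2 = -14/15;  a_2 = 2;  x_3 = (x_2 − 2)/11 = -4/15
  x_3 = -4/15;  a_3 = 10;  x_4 = (x_3 − 10)/11 = -14/15
  x_4 = -14/15;  a_4 = 2;  x_5 = (x_4 − 2)/11 = -4/15
  x_5 = -4/15;  a_5 = 10;  x_6 = (x_5 − 10)/11 = -14/15
Digits: (4, 10, 2, 10, 2, 10).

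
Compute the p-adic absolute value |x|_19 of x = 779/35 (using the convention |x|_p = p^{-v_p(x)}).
|779/35|_19 = 1/19

Step 1 — compute v_19(x) by factoring powers of 19 out of the numerator and denominator: v_19(779/35) = 1. Step 2 — apply |x|_p = p^{-v_p(x)} = 19^{-1} = 1/19.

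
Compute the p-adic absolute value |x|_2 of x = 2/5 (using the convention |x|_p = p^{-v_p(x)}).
|2/5|_2 = 1/2

Step 1 — compute v_2(x) by factoring powers of 2 out of the numerator and denominator: v_2(2/5) = 1. Step 2 — apply |x|_p = p^{-v_p(x)} = 2^{-1} = 1/2.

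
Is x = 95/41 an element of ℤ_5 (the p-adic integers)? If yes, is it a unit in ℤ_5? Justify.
x ∈ ℤ_5 but not a unit; v_5(x) = 1 > 0

ℤ_5 = {x ∈ ℚ_5 : v_5(x) ≥ 0} and ℤ_5^× = {x ∈ ℤ_5 : v_5(x) = 0}. Here v_5(95/41) = v_5(num) − v_5(den) = 1; compare against these criteria.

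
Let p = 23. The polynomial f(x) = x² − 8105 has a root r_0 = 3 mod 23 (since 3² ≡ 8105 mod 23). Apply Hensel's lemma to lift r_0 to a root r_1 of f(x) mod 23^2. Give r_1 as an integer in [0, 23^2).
r_1 = 118 (mod 529)

Hensel's recurrence: r_{i+1} = r_i − f(r_i)·(f′(r_i))^{-1} mod 23^{i+2}, with f′(x) = 2x. Iterate:
  r_0 = 3 (mod 23)
  r_1 = 118 (mod 529)
Final: r_1 = 118, and one checks f(r_1) ≡ 0 mod 23^2.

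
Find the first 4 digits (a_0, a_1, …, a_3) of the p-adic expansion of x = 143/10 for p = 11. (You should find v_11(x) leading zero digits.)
(a_0, …, a_3) = (0, 9, 7, 7)

v_11(143/10) = 1, so a_0 = ... = a_0 = 0. Factor out: x = 11^1 · u with u = 13/10 a unit in ℤ_11. Expand u iteratively via a_{v+i} = u_i mod 11, u_{i+1} = (u_i − a_{v+i})/11:
  u_0 = 13/10;  a_1 = 9;  u_1 = (u_0 − 9)/11 = -7/10
  u_1 = -7/10;  a_2 = 7;  u_2 = (u_1 − 7)/11 = -7/10
  u_2 = -7/10;  a_3 = 7;  u_3 = (u_2 − 7)/11 = -7/10
Digits: (0, 9, 7, 7).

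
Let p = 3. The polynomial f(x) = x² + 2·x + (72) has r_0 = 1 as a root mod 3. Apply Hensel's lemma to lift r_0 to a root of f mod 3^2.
r_1 = 7 (mod 9)

Hensel: r_{i+1} = r_i − f(r_i)·(f′(r_i))^{-1} mod 3^{i+2}, f′(x) = 2x + 2. Iterate:
  r_0 = 1 (mod 3)
  r_1 = 7 (mod 9)
Final: r = 7 satisfies f(r) ≡ 0 mod 3^2.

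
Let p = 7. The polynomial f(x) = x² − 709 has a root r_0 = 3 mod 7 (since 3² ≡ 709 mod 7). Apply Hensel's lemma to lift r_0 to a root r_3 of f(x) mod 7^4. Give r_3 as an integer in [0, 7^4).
r_3 = 2145 (mod 2401)

Hensel's recurrence: r_{i+1} = r_i − f(r_i)·(f′(r_i))^{-1} mod 7^{i+2}, with f′(x) = 2x. Iterate:
  r_0 = 3 (mod 7)
  r_1 = 38 (mod 49)
  r_2 = 87 (mod 343)
  r_3 = 2145 (mod 2401)
Final: r_3 = 2145, and one checks f(r_3) ≡ 0 mod 7^4.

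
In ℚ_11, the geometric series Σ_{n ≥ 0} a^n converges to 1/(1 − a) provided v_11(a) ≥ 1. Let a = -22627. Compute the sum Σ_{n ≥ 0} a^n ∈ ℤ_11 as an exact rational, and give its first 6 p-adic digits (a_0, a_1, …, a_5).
Σ a^n = 1/(1 − a) = 1/22628;  first 6 digits = (1, 0, 0, 5, 9, 10)

v_11(a) = 3 ≥ 1, so the series converges in ℤ_11 to 1/(1 − a) = 1/(1 − (-22627)) = 1/22628. Expand this rational in ℤ_11: compute digits iteratively via d_i = x_i mod 11, x_{i+1} = (x_i − d_i)/11. The first 6 digits are (1, 0, 0, 5, 9, 10).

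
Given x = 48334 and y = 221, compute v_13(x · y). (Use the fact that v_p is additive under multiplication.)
v_13(10681814) = 4

v_p(x) = 3 (factor: 48334 = 13^3 · 22); v_p(y) = 1 (factor: 221 = 13^1 · 17). Additivity: v_p(xy) = v_p(x) + v_p(y) = 3 + 1 = 4. (Direct check: xy = 10681814 = 13^4 · (374).)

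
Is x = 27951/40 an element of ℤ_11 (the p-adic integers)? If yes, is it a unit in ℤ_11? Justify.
x ∈ ℤ_11 but not a unit; v_11(x) = 3 > 0

ℤ_11 = {x ∈ ℚ_11 : v_11(x) ≥ 0} and ℤ_11^× = {x ∈ ℤ_11 : v_11(x) = 0}. Here v_11(27951/40) = v_11(num) − v_11(den) = 3; compare against these criteria.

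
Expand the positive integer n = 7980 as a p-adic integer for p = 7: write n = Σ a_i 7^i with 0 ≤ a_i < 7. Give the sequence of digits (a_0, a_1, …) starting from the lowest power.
(a_0, a_1, …) = (0, 6, 1, 2, 3)

Repeated division by 7 gives the digits low-to-high: 7980 = 6·7^1 + 1·7^2 + 2·7^3 + 3·7^4. Digit sequence: (0, 6, 1, 2, 3).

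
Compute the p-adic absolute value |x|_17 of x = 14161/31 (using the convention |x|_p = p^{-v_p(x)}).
|14161/31|_17 = 1/289

Step 1 — compute v_17(x) by factoring powers of 17 out of the numerator and denominator: v_17(14161/31) = 2. Step 2 — apply |x|_p = p^{-v_p(x)} = 17^{-2} = 1/289.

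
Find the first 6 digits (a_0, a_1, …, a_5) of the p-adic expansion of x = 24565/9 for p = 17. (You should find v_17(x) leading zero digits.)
(a_0, …, a_5) = (0, 0, 0, 10, 7, 9)

v_17(24565/9) = 3, so a_0 = ... = a_2 = 0. Factor out: x = 17^3 · u with u = 5/9 a unit in ℤ_17. Expand u iteratively via a_{v+i} = u_i mod 17, u_{i+1} = (u_i − a_{v+i})/17:
  u_0 = 5/9;  a_3 = 10;  u_1 = (u_0 − 10)/17 = -5/9
  u_1 = -5/9;  a_4 = 7;  u_2 = (u_1 − 7)/17 = -4/9
  u_2 = -4/9;  a_5 = 9;  u_3 = (u_2 − 9)/17 = -5/9
Digits: (0, 0, 0, 10, 7, 9).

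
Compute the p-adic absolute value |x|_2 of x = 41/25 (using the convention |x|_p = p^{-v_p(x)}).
|41/25|_2 = 1

Step 1 — compute v_2(x) by factoring powers of 2 out of the numerator and denominator: v_2(41/25) = 0. Step 2 — apply |x|_p = p^{-v_p(x)} = 2^{0} = 1.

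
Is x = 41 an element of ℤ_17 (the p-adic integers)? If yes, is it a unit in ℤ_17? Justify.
x ∈ ℤ_17^× (unit); v_17(x) = 0

ℤ_17 = {x ∈ ℚ_17 : v_17(x) ≥ 0} and ℤ_17^× = {x ∈ ℤ_17 : v_17(x) = 0}. Here v_17(41) = v_17(num) − v_17(den) = 0; compare against these criteria.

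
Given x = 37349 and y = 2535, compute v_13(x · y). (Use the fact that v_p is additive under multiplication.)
v_13(94679715) = 5

v_p(x) = 3 (factor: 37349 = 13^3 · 17); v_p(y) = 2 (factor: 2535 = 13^2 · 15). Additivity: v_p(xy) = v_p(x) + v_p(y) = 3 + 2 = 5. (Direct check: xy = 94679715 = 13^5 · (255).)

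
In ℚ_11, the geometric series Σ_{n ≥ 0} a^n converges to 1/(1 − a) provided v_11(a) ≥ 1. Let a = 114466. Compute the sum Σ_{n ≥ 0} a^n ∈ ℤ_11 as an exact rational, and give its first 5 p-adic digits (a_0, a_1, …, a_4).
Σ a^n = 1/(1 − a) = -1/114465;  first 5 digits = (1, 0, 0, 9, 7)

v_11(a) = 3 ≥ 1, so the series converges in ℤ_11 to 1/(1 − a) = 1/(1 − 114466) = -1/114465. Expand this rational in ℤ_11: compute digits iteratively via d_i = x_i mod 11, x_{i+1} = (x_i − d_i)/11. The first 5 digits are (1, 0, 0, 9, 7).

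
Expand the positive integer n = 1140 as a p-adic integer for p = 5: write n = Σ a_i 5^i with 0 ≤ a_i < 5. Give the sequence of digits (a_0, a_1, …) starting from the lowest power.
(a_0, a_1, …) = (0, 3, 0, 4, 1)

Repeated division by 5 gives the digits low-to-high: 1140 = 3·5^1 + 4·5^3 + 1·5^4. Digit sequence: (0, 3, 0, 4, 1).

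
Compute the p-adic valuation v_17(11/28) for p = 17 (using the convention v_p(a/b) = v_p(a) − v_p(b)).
v_17(11/28) = 0

Factor powers of 17 from the numerator and denominator of the reduced fraction: 11 = 17^0 · 11 and 28 = 17^0 · 28. Apply v_p(a/b) = v_p(a) − v_p(b): v_17(11/28) = 0 − 0 = 0.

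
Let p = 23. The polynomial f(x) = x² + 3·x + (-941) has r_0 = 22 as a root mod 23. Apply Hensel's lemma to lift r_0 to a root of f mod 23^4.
r_3 = 267558 (mod 279841)

Hensel: r_{i+1} = r_i − f(r_i)·(f′(r_i))^{-1} mod 23^{i+2}, f′(x) = 2x + 3. Iterate:
  r_0 = 22 (mod 23)
  r_1 = 413 (mod 529)
  r_2 = 12051 (mod 12167)
  r_3 = 267558 (mod 279841)
Final: r = 267558 satisfies f(r) ≡ 0 mod 23^4.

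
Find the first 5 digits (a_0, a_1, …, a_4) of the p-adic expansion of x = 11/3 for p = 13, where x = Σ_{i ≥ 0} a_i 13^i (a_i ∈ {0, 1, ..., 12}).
(a_0, …, a_4) = (8, 4, 4, 4, 4)

v_13(11/3) = 0 (numerator and denominator both coprime to 13), so x ∈ ℤ_13^×. Compute digits iteratively via a_i = x_i mod 13, x_{i+1} = (x_i − a_i)/13, with x_0 = x:
  x_0 = 11/3;  a_0 = 8;  x_1 = (x_0 − 8)/13 = -1/3
  x_1 = -1/3;  a_1 = 4;  x_2 = (x_1 − 4)/13 = -1/3
  x_2 = -1/3;  a_2 = 4;  x_3 = (x_2 − 4)/13 = -1/3
  x_3 = -1/3;  a_3 = 4;  x_4 = (x_3 − 4)/13 = -1/3
  x_4 = -1/3;  a_4 = 4;  x_5 = (x_4 − 4)/13 = -1/3
Digits: (8, 4, 4, 4, 4).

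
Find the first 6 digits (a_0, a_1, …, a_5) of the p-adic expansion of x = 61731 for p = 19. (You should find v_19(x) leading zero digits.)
(a_0, …, a_5) = (0, 0, 0, 9, 0, 0)

v_19(61731) = 3, so a_0 = ... = a_2 = 0. Factor out: x = 19^3 · u with u = 9 a unit in ℤ_19. Expand u iteratively via a_{v+i} = u_i mod 19, u_{i+1} = (u_i − a_{v+i})/19:
  u_0 = 9;  a_3 = 9;  u_1 = (u_0 − 9)/19 = 0
  u_1 = 0;  a_4 = 0;  u_2 = (u_1 − 0)/19 = 0
  u_2 = 0;  a_5 = 0;  u_3 = (u_2 − 0)/19 = 0
Digits: (0, 0, 0, 9, 0, 0).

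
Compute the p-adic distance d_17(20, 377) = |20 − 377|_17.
d_17(20, 377) = 1/17

Step 1 — x − y = 20 − 377 = -357. Step 2 — v_17(-357) = 1 (factor: -357 = −(17^1 · 21); the sign does not affect v_p). Step 3 — |x − y|_17 = 17^{-1} = 1/17.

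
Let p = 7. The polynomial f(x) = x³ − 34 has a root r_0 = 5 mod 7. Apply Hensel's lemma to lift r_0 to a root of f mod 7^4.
r_3 = 1251 (mod 2401)

Hensel: r_{i+1} = r_i − f(r_i)/f′(r_i) mod 7^{i+2}, where f′(x) = 3x². Iterate:
  r_0 = 5 (mod 7)
  r_1 = 26 (mod 49)
  r_2 = 222 (mod 343)
  r_3 = 1251 (mod 2401)
Final: r = 1251 with f(r) ≡ 0 mod 7^4.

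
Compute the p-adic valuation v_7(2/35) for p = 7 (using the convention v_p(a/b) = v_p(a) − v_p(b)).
v_7(2/35) = -1

Factor powers of 7 from the numerator and denominator of the reduced fraction: 2 = 7^0 · 2 and 35 = 7^1 · 5. Apply v_p(a/b) = v_p(a) − v_p(b): v_7(2/35) = 0 − 1 = -1.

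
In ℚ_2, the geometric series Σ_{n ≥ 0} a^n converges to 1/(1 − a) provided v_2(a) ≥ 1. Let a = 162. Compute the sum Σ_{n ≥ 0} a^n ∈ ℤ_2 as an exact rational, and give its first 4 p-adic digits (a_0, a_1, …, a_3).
Σ a^n = 1/(1 − a) = -1/161;  first 4 digits = (1, 1, 1, 1)

v_2(a) = 1 ≥ 1, so the series converges in ℤ_2 to 1/(1 − a) = 1/(1 − 162) = -1/161. Expand this rational in ℤ_2: compute digits iteratively via d_i = x_i mod 2, x_{i+1} = (x_i − d_i)/2. The first 4 digits are (1, 1, 1, 1).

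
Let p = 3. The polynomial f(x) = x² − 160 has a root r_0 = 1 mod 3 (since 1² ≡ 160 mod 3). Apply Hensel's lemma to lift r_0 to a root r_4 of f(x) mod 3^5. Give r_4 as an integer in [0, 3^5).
r_4 = 103 (mod 243)

Hensel's recurrence: r_{i+1} = r_i − f(r_i)·(f′(r_i))^{-1} mod 3^{i+2}, with f′(x) = 2x. Iterate:
  r_0 = 1 (mod 3)
  r_1 = 4 (mod 9)
  r_2 = 22 (mod 27)
  r_3 = 22 (mod 81)
  r_4 = 103 (mod 243)
Final: r_4 = 103, and one checks f(r_4) ≡ 0 mod 3^5.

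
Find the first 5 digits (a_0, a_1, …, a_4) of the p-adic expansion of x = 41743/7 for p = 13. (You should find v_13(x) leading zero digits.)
(a_0, …, a_4) = (0, 0, 0, 12, 3)

v_13(41743/7) = 3, so a_0 = ... = a_2 = 0. Factor out: x = 13^3 · u with u = 19/7 a unit in ℤ_13. Expand u iteratively via a_{v+i} = u_i mod 13, u_{i+1} = (u_i − a_{v+i})/13:
  u_0 = 19/7;  a_3 = 12;  u_1 = (u_0 − 12)/13 = -5/7
  u_1 = -5/7;  a_4 = 3;  u_2 = (u_1 − 3)/13 = -2/7
Digits: (0, 0, 0, 12, 3).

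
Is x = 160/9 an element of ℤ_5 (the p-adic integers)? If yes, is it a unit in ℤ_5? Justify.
x ∈ ℤ_5 but not a unit; v_5(x) = 1 > 0

ℤ_5 = {x ∈ ℚ_5 : v_5(x) ≥ 0} and ℤ_5^× = {x ∈ ℤ_5 : v_5(x) = 0}. Here v_5(160/9) = v_5(num) − v_5(den) = 1; compare against these criteria.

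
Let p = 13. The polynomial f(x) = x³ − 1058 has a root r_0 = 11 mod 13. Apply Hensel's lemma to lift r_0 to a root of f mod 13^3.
r_2 = 1805 (mod 2197)

Hensel: r_{i+1} = r_i − f(r_i)/f′(r_i) mod 13^{i+2}, where f′(x) = 3x². Iterate:
  r_0 = 11 (mod 13)
  r_1 = 115 (mod 169)
  r_2 = 1805 (mod 2197)
Final: r = 1805 with f(r) ≡ 0 mod 13^3.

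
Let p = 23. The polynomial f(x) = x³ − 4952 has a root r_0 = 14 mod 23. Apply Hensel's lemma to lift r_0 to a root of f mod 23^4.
r_3 = 199332 (mod 279841)

Hensel: r_{i+1} = r_i − f(r_i)/f′(r_i) mod 23^{i+2}, where f′(x) = 3x². Iterate:
  r_0 = 14 (mod 23)
  r_1 = 428 (mod 529)
  r_2 = 4660 (mod 12167)
  r_3 = 199332 (mod 279841)
Final: r = 199332 with f(r) ≡ 0 mod 23^4.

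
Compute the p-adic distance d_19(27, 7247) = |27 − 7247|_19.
d_19(27, 7247) = 1/361

Step 1 — x − y = 27 − 7247 = -7220. Step 2 — v_19(-7220) = 2 (factor: -7220 = −(19^2 · 20); the sign does not affect v_p). Step 3 — |x − y|_19 = 19^{-2} = 1/361.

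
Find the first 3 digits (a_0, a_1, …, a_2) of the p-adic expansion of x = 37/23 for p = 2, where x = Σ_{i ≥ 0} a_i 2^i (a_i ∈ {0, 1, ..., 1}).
(a_0, …, a_2) = (1, 1, 0)

v_2(37/23) = 0 (numerator and denominator both coprime to 2), so x ∈ ℤ_2^×. Compute digits iteratively via a_i = x_i mod 2, x_{i+1} = (x_i − a_i)/2, with x_0 = x:
  x_0 = 37/23;  a_0 = 1;  x_1 = (x_0 − 1)/2 = 7/23
  x_1 = 7/23;  a_1 = 1;  x_2 = (x_1 − 1)/2 = -8/23
  x_2 = -8/23;  a_2 = 0;  x_3 = (x_2 − 0)/2 = -4/23
Digits: (1, 1, 0).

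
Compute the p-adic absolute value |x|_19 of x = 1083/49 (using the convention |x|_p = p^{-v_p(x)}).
|1083/49|_19 = 1/361

Step 1 — compute v_19(x) by factoring powers of 19 out of the numerator and denominator: v_19(1083/49) = 2. Step 2 — apply |x|_p = p^{-v_p(x)} = 19^{-2} = 1/361.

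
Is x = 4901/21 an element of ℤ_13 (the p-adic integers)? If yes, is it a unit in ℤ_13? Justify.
x ∈ ℤ_13 but not a unit; v_13(x) = 2 > 0

ℤ_13 = {x ∈ ℚ_13 : v_13(x) ≥ 0} and ℤ_13^× = {x ∈ ℤ_13 : v_13(x) = 0}. Here v_13(4901/21) = v_13(num) − v_13(den) = 2; compare against these criteria.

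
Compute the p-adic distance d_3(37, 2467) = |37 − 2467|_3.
d_3(37, 2467) = 1/243

Step 1 — x − y = 37 − 2467 = -2430. Step 2 — v_3(-2430) = 5 (factor: -2430 = −(3^5 · 10); the sign does not affect v_p). Step 3 — |x − y|_3 = 3^{-5} = 1/243.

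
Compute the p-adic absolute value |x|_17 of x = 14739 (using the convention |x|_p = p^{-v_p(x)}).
|14739|_17 = 1/4913

Step 1 — compute v_17(x) by factoring powers of 17 out of the numerator and denominator: v_17(14739) = 3. Step 2 — apply |x|_p = p^{-v_p(x)} = 17^{-3} = 1/4913.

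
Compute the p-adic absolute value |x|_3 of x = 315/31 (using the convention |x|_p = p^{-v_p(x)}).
|315/31|_3 = 1/9

Step 1 — compute v_3(x) by factoring powers of 3 out of the numerator and denominator: v_3(315/31) = 2. Step 2 — apply |x|_p = p^{-v_p(x)} = 3^{-2} = 1/9.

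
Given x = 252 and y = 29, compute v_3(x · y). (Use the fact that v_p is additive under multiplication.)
v_3(7308) = 2

v_p(x) = 2 (factor: 252 = 3^2 · 28); v_p(y) = 0 (factor: 29 = 3^0 · 29). Additivity: v_p(xy) = v_p(x) + v_p(y) = 2 + 0 = 2. (Direct check: xy = 7308 = 3^2 · (812).)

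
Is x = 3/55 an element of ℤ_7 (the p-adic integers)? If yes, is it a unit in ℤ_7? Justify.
x ∈ ℤ_7^× (unit); v_7(x) = 0

ℤ_7 = {x ∈ ℚ_7 : v_7(x) ≥ 0} and ℤ_7^× = {x ∈ ℤ_7 : v_7(x) = 0}. Here v_7(3/55) = v_7(num) − v_7(den) = 0; compare against these criteria.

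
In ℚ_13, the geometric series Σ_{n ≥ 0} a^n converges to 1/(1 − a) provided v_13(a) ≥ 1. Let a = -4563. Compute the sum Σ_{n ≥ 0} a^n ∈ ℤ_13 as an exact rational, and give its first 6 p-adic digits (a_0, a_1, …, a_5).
Σ a^n = 1/(1 − a) = 1/4564;  first 6 digits = (1, 0, 12, 10, 0, 4)

v_13(a) = 2 ≥ 1, so the series converges in ℤ_13 to 1/(1 − a) = 1/(1 − (-4563)) = 1/4564. Expand this rational in ℤ_13: compute digits iteratively via d_i = x_i mod 13, x_{i+1} = (x_i − d_i)/13. The first 6 digits are (1, 0, 12, 10, 0, 4).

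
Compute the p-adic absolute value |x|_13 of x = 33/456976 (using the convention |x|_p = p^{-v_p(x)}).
|33/456976|_13 = 28561

Step 1 — compute v_13(x) by factoring powers of 13 out of the numerator and denominator: v_13(33/456976) = -4. Step 2 — apply |x|_p = p^{-v_p(x)} = 13^{4} = 28561.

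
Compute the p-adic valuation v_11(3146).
v_11(3146) = 2

v_11(n) is the largest exponent k such that 11^k divides n. Factor out: 3146 = 11^2 · 26. (Sign doesn't affect v_p.) So v_11(3146) = 2.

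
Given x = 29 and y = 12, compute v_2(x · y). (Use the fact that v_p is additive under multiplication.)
v_2(348) = 2

v_p(x) = 0 (factor: 29 = 2^0 · 29); v_p(y) = 2 (factor: 12 = 2^2 · 3). Additivity: v_p(xy) = v_p(x) + v_p(y) = 0 + 2 = 2. (Direct check: xy = 348 = 2^2 · (87).)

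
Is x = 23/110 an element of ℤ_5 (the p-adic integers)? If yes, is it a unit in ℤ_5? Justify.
x ∉ ℤ_5 (v_5(x) = -1 < 0)

ℤ_5 = {x ∈ ℚ_5 : v_5(x) ≥ 0} and ℤ_5^× = {x ∈ ℤ_5 : v_5(x) = 0}. Here v_5(23/110) = v_5(num) − v_5(den) = -1; compare against these criteria.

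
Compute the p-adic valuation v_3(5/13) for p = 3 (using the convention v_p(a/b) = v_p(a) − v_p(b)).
v_3(5/13) = 0

Factor powers of 3 from the numerator and denominator of the reduced fraction: 5 = 3^0 · 5 and 13 = 3^0 · 13. Apply v_p(a/b) = v_p(a) − v_p(b): v_3(5/13) = 0 − 0 = 0.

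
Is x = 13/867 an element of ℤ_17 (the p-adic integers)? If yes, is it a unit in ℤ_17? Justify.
x ∉ ℤ_17 (v_17(x) = -2 < 0)

ℤ_17 = {x ∈ ℚ_17 : v_17(x) ≥ 0} and ℤ_17^× = {x ∈ ℤ_17 : v_17(x) = 0}. Here v_17(13/867) = v_17(num) − v_17(den) = -2; compare against these criteria.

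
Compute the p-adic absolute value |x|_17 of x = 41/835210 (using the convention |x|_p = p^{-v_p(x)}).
|41/835210|_17 = 83521

Step 1 — compute v_17(x) by factoring powers of 17 out of the numerator and denominator: v_17(41/835210) = -4. Step 2 — apply |x|_p = p^{-v_p(x)} = 17^{4} = 83521.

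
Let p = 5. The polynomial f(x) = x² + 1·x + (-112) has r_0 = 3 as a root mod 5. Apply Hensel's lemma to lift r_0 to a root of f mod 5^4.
r_3 = 553 (mod 625)

Hensel: r_{i+1} = r_i − f(r_i)·(f′(r_i))^{-1} mod 5^{i+2}, f′(x) = 2x + 1. Iterate:
  r_0 = 3 (mod 5)
  r_1 = 3 (mod 25)
  r_2 = 53 (mod 125)
  r_3 = 553 (mod 625)
Final: r = 553 satisfies f(r) ≡ 0 mod 5^4.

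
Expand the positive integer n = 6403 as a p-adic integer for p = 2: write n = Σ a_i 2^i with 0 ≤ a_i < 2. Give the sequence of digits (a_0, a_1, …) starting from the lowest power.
(a_0, a_1, …) = (1, 1, 0, 0, 0, 0, 0, 0, 1, 0, 0, 1, 1)

Repeated division by 2 gives the digits low-to-high: 6403 = 1 + 1·2^1 + 1·2^8 + 1·2^11 + 1·2^12. Digit sequence: (1, 1, 0, 0, 0, 0, 0, 0, 1, 0, 0, 1, 1).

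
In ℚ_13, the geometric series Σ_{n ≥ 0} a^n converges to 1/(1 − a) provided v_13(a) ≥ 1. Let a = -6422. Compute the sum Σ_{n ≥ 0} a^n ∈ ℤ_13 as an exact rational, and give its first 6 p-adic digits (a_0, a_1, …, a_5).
Σ a^n = 1/(1 − a) = 1/6423;  first 6 digits = (1, 0, 1, 10, 0, 7)

v_13(a) = 2 ≥ 1, so the series converges in ℤ_13 to 1/(1 − a) = 1/(1 − (-6422)) = 1/6423. Expand this rational in ℤ_13: compute digits iteratively via d_i = x_i mod 13, x_{i+1} = (x_i − d_i)/13. The first 6 digits are (1, 0, 1, 10, 0, 7).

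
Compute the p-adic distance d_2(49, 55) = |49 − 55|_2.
d_2(49, 55) = 1/2

Step 1 — x − y = 49 − 55 = -6. Step 2 — v_2(-6) = 1 (factor: -6 = −(2^1 · 3); the sign does not affect v_p). Step 3 — |x − y|_2 = 2^{-1} = 1/2.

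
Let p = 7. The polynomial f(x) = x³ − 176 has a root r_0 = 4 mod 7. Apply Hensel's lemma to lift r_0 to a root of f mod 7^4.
r_3 = 186 (mod 2401)

Hensel: r_{i+1} = r_i − f(r_i)/f′(r_i) mod 7^{i+2}, where f′(x) = 3x². Iterate:
  r_0 = 4 (mod 7)
  r_1 = 39 (mod 49)
  r_2 = 186 (mod 343)
  r_3 = 186 (mod 2401)
Final: r = 186 with f(r) ≡ 0 mod 7^4.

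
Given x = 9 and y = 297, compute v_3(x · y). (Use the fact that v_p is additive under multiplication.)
v_3(2673) = 5

v_p(x) = 2 (factor: 9 = 3^2 · 1); v_p(y) = 3 (factor: 297 = 3^3 · 11). Additivity: v_p(xy) = v_p(x) + v_p(y) = 2 + 3 = 5. (Direct check: xy = 2673 = 3^5 · (11).)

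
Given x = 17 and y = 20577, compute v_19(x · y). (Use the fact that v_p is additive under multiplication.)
v_19(349809) = 3

v_p(x) = 0 (factor: 17 = 19^0 · 17); v_p(y) = 3 (factor: 20577 = 19^3 · 3). Additivity: v_p(xy) = v_p(x) + v_p(y) = 0 + 3 = 3. (Direct check: xy = 349809 = 19^3 · (51).)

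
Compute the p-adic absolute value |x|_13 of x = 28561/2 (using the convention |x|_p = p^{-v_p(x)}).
|28561/2|_13 = 1/28561

Step 1 — compute v_13(x) by factoring powers of 13 out of the numerator and denominator: v_13(28561/2) = 4. Step 2 — apply |x|_p = p^{-v_p(x)} = 13^{-4} = 1/28561.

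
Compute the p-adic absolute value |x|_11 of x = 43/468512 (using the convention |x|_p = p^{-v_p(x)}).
|43/468512|_11 = 14641

Step 1 — compute v_11(x) by factoring powers of 11 out of the numerator and denominator: v_11(43/468512) = -4. Step 2 — apply |x|_p = p^{-v_p(x)} = 11^{4} = 14641.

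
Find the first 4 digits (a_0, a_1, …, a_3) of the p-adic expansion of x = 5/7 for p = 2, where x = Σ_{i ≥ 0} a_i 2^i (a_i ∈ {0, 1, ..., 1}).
(a_0, …, a_3) = (1, 1, 0, 0)

v_2(5/7) = 0 (numerator and denominator both coprime to 2), so x ∈ ℤ_2^×. Compute digits iteratively via a_i = x_i mod 2, x_{i+1} = (x_i − a_i)/2, with x_0 = x:
  x_0 = 5/7;  a_0 = 1;  x_1 = (x_0 − 1)/2 = -1/7
  x_1 = -1/7;  a_1 = 1;  x_2 = (x_1 − 1)/2 = -4/7
  x_2 = -4/7;  a_2 = 0;  x_3 = (x_2 − 0)/2 = -2/7
  x_3 = -2/7;  a_3 = 0;  x_4 = (x_3 − 0)/2 = -1/7
Digits: (1, 1, 0, 0).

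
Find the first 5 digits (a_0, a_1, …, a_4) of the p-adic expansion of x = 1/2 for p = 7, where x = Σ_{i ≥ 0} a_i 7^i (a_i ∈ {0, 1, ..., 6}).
(a_0, …, a_4) = (4, 3, 3, 3, 3)

v_7(1/2) = 0 (numerator and denominator both coprime to 7), so x ∈ ℤ_7^×. Compute digits iteratively via a_i = x_i mod 7, x_{i+1} = (x_i − a_i)/7, with x_0 = x:
  x_0 = 1/2;  a_0 = 4;  x_1 = (x_0 − 4)/7 = -1/2
  x_1 = -1/2;  a_1 = 3;  x_2 = (x_1 − 3)/7 = -1/2
  x_2 = -1/2;  a_2 = 3;  x_3 = (x_2 − 3)/7 = -1/2
  x_3 = -1/2;  a_3 = 3;  x_4 = (x_3 − 3)/7 = -1/2
  x_4 = -1/2;  a_4 = 3;  x_5 = (x_4 − 3)/7 = -1/2
Digits: (4, 3, 3, 3, 3).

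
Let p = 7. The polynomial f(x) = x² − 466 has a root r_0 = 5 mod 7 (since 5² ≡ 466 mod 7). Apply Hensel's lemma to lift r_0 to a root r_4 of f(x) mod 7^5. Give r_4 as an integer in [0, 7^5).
r_4 = 4611 (mod 16807)

Hensel's recurrence: r_{i+1} = r_i − f(r_i)·(f′(r_i))^{-1} mod 7^{i+2}, with f′(x) = 2x. Iterate:
  r_0 = 5 (mod 7)
  r_1 = 5 (mod 49)
  r_2 = 152 (mod 343)
  r_3 = 2210 (mod 2401)
  r_4 = 4611 (mod 16807)
Final: r_4 = 4611, and one checks f(r_4) ≡ 0 mod 7^5.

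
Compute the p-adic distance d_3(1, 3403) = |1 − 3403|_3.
d_3(1, 3403) = 1/243

Step 1 — x − y = 1 − 3403 = -3402. Step 2 — v_3(-3402) = 5 (factor: -3402 = −(3^5 · 14); the sign does not affect v_p). Step 3 — |x − y|_3 = 3^{-5} = 1/243.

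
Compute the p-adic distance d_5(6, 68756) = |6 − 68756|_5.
d_5(6, 68756) = 1/3125

Step 1 — x − y = 6 − 68756 = -68750. Step 2 — v_5(-68750) = 5 (factor: -68750 = −(5^5 · 22); the sign does not affect v_p). Step 3 — |x − y|_5 = 5^{-5} = 1/3125.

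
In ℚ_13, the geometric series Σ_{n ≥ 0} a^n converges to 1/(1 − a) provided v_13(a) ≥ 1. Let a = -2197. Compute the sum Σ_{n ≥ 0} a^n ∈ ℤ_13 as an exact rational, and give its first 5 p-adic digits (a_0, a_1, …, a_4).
Σ a^n = 1/(1 − a) = 1/2198;  first 5 digits = (1, 0, 0, 12, 12)

v_13(a) = 3 ≥ 1, so the series converges in ℤ_13 to 1/(1 − a) = 1/(1 − (-2197)) = 1/2198. Expand this rational in ℤ_13: compute digits iteratively via d_i = x_i mod 13, x_{i+1} = (x_i − d_i)/13. The first 5 digits are (1, 0, 0, 12, 12).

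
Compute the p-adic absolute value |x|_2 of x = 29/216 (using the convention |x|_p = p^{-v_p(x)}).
|29/216|_2 = 8

Step 1 — compute v_2(x) by factoring powers of 2 out of the numerator and denominator: v_2(29/216) = -3. Step 2 — apply |x|_p = p^{-v_p(x)} = 2^{3} = 8.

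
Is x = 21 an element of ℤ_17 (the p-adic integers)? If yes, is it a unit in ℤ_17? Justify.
x ∈ ℤ_17^× (unit); v_17(x) = 0

ℤ_17 = {x ∈ ℚ_17 : v_17(x) ≥ 0} and ℤ_17^× = {x ∈ ℤ_17 : v_17(x) = 0}. Here v_17(21) = v_17(num) − v_17(den) = 0; compare against these criteria.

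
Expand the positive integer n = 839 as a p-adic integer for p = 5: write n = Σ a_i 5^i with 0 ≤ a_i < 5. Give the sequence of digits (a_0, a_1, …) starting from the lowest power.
(a_0, a_1, …) = (4, 2, 3, 1, 1)

Repeated division by 5 gives the digits low-to-high: 839 = 4 + 2·5^1 + 3·5^2 + 1·5^3 + 1·5^4. Digit sequence: (4, 2, 3, 1, 1).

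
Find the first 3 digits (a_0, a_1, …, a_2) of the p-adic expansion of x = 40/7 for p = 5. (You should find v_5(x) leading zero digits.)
(a_0, …, a_2) = (0, 4, 3)

v_5(40/7) = 1, so a_0 = ... = a_0 = 0. Factor out: x = 5^1 · u with u = 8/7 a unit in ℤ_5. Expand u iteratively via a_{v+i} = u_i mod 5, u_{i+1} = (u_i − a_{v+i})/5:
  u_0 = 8/7;  a_1 = 4;  u_1 = (u_0 − 4)/5 = -4/7
  u_1 = -4/7;  a_2 = 3;  u_2 = (u_1 − 3)/5 = -5/7
Digits: (0, 4, 3).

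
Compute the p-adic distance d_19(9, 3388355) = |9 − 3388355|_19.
d_19(9, 3388355) = 1/130321

Step 1 — x − y = 9 − 3388355 = -3388346. Step 2 — v_19(-3388346) = 4 (factor: -3388346 = −(19^4 · 26); the sign does not affect v_p). Step 3 — |x − y|_19 = 19^{-4} = 1/130321.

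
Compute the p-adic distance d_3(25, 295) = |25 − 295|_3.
d_3(25, 295) = 1/27

Step 1 — x − y = 25 − 295 = -270. Step 2 — v_3(-270) = 3 (factor: -270 = −(3^3 · 10); the sign does not affect v_p). Step 3 — |x − y|_3 = 3^{-3} = 1/27.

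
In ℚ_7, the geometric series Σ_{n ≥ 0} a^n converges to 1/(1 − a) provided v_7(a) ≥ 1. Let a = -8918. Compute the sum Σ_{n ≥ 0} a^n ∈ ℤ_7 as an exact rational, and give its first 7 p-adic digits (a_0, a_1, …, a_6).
Σ a^n = 1/(1 − a) = 1/8919;  first 7 digits = (1, 0, 0, 2, 3, 6, 3)

v_7(a) = 3 ≥ 1, so the series converges in ℤ_7 to 1/(1 − a) = 1/(1 − (-8918)) = 1/8919. Expand this rational in ℤ_7: compute digits iteratively via d_i = x_i mod 7, x_{i+1} = (x_i − d_i)/7. The first 7 digits are (1, 0, 0, 2, 3, 6, 3).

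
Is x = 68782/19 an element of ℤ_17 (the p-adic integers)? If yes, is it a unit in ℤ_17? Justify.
x ∈ ℤ_17 but not a unit; v_17(x) = 3 > 0

ℤ_17 = {x ∈ ℚ_17 : v_17(x) ≥ 0} and ℤ_17^× = {x ∈ ℤ_17 : v_17(x) = 0}. Here v_17(68782/19) = v_17(num) − v_17(den) = 3; compare against these criteria.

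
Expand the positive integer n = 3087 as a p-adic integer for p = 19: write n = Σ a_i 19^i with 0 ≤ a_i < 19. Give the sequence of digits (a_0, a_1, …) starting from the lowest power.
(a_0, a_1, …) = (9, 10, 8)

Repeated division by 19 gives the digits low-to-high: 3087 = 9 + 10·19^1 + 8·19^2. Digit sequence: (9, 10, 8).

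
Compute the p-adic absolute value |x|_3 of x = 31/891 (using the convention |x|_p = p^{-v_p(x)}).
|31/891|_3 = 81

Step 1 — compute v_3(x) by factoring powers of 3 out of the numerator and denominator: v_3(31/891) = -4. Step 2 — apply |x|_p = p^{-v_p(x)} = 3^{4} = 81.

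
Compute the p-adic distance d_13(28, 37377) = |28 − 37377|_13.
d_13(28, 37377) = 1/2197

Step 1 — x − y = 28 − 37377 = -37349. Step 2 — v_13(-37349) = 3 (factor: -37349 = −(13^3 · 17); the sign does not affect v_p). Step 3 — |x − y|_13 = 13^{-3} = 1/2197.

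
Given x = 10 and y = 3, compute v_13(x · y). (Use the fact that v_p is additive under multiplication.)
v_13(30) = 0

v_p(x) = 0 (factor: 10 = 13^0 · 10); v_p(y) = 0 (factor: 3 = 13^0 · 3). Additivity: v_p(xy) = v_p(x) + v_p(y) = 0 + 0 = 0. (Direct check: xy = 30 = 13^0 · (30).)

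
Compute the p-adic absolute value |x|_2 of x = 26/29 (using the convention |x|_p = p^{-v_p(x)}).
|26/29|_2 = 1/2

Step 1 — compute v_2(x) by factoring powers of 2 out of the numerator and denominator: v_2(26/29) = 1. Step 2 — apply |x|_p = p^{-v_p(x)} = 2^{-1} = 1/2.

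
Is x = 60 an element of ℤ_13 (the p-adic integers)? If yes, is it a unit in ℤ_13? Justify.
x ∈ ℤ_13^× (unit); v_13(x) = 0

ℤ_13 = {x ∈ ℚ_13 : v_13(x) ≥ 0} and ℤ_13^× = {x ∈ ℤ_13 : v_13(x) = 0}. Here v_13(60) = v_13(num) − v_13(den) = 0; compare against these criteria.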